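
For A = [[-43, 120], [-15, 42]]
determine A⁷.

[[-20707, 55560], [-6945, 18648]]

tr A = -1 and det A = -6, so the characteristic polynomial is λ² − (-1)λ + (-6) with roots 2 and -3.
Eigenvectors give P = [[-8, 3], [-3, 1]] with P⁻¹ = [[1, -3], [3, -8]], and A = P·diag(2, -3)·P⁻¹.
Then A⁷ = P·diag(128, -2187)·P⁻¹ = [[-1024, -6561], [-384, -2187]] · [[1, -3], [3, -8]] = [[-20707, 55560], [-6945, 18648]].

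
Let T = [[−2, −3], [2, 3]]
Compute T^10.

[[−2, −3], [2, 3]]

T² = T (a projection; rank 1, trace 1), so T^10 = T.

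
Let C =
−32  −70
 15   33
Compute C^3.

[[−218, −490], [105, 237]]

tr C = 1 and det C = −6, so the characteristic polynomial is λ² − (1)λ + (−6) with roots −2 and 3.
Eigenvectors give P = [[−7, 2], [3, −1]] with P⁻¹ = [[−1, −2], [−3, −7]], and C = P·diag(−2, 3)·P⁻¹.
Then C^3 = P·diag(−8, 27)·P⁻¹ = [[56, 54], [−24, −27]] · [[−1, −2], [−3, −7]] = [[−218, −490], [105, 237]].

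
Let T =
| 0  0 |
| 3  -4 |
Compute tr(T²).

16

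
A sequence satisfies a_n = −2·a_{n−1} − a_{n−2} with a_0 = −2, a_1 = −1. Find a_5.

With companion matrix M = [[−2, −1], [1, 0]], [a_n, a_{n−1}]ᵀ = M·[a_{n−1}, a_{n−2}]ᵀ, so [a_5, a_4]ᵀ = M⁴·[a_1, a_0]ᵀ.
M⁴ = [[5, 4], [−4, −3]], giving [a_5, a_4]ᵀ = [[−13], [10]].

−13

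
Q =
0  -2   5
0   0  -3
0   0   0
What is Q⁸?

[[0, 0, 0], [0, 0, 0], [0, 0, 0]]

Q is strictly triangular, hence nilpotent: Q³ = 0, so Q⁸ = 0.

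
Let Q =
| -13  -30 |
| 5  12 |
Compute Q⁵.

[[-793, -1650], [275, 582]]

tr Q = -1 and det Q = -6, so the characteristic polynomial is λ² − (-1)λ + (-6) with roots 2 and -3.
Eigenvectors give P = [[2, 3], [-1, -1]] with P⁻¹ = [[-1, -3], [1, 2]], and Q = P·diag(2, -3)·P⁻¹.
Then Q⁵ = P·diag(32, -243)·P⁻¹ = [[64, -729], [-32, 243]] · [[-1, -3], [1, 2]] = [[-793, -1650], [275, 582]].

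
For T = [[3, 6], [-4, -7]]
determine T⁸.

[[-13119, -19680], [13120, 19681]]

tr T = -4 and det T = 3, so the characteristic polynomial is λ² − (-4)λ + (3) with roots -3 and -1.
Eigenvectors give P = [[-1, 3], [1, -2]] with P⁻¹ = [[2, 3], [1, 1]], and T = P·diag(-3, -1)·P⁻¹.
Then T⁸ = P·diag(6561, 1)·P⁻¹ = [[-6561, 3], [6561, -2]] · [[2, 3], [1, 1]] = [[-13119, -19680], [13120, 19681]].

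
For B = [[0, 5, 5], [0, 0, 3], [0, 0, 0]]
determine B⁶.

[[0, 0, 0], [0, 0, 0], [0, 0, 0]]

B is strictly triangular, hence nilpotent: B³ = 0, so B⁶ = 0.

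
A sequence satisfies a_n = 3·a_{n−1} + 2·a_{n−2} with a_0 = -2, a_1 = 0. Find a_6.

-556

With companion matrix B = [[3, 2], [1, 0]], [a_n, a_{n−1}]ᵀ = B·[a_{n−1}, a_{n−2}]ᵀ, so [a_6, a_5]ᵀ = B^5·[a_1, a_0]ᵀ.
B^5 = [[495, 278], [139, 78]], giving [a_6, a_5]ᵀ = [[-556], [-156]].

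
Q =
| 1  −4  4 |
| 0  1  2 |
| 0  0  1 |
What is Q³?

[[1, −12, −12], [0, 1, 6], [0, 0, 1]]

Q = I + N where N = [[0, −4, 4], [0, 0, 2], [0, 0, 0]] is strictly upper-triangular, so N³ = 0.
(I + N)³ = I + 3·N + 3·N² = [[1, −12, −12], [0, 1, 6], [0, 0, 1]].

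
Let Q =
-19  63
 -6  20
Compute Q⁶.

tr Q = 1 and det Q = -2, so the characteristic polynomial is λ² − (1)λ + (-2) with roots 2 and -1.
Eigenvectors give P = [[3, 7], [1, 2]] with P⁻¹ = [[-2, 7], [1, -3]], and Q = P·diag(2, -1)·P⁻¹.
Then Q⁶ = P·diag(64, 1)·P⁻¹ = [[192, 7], [64, 2]] · [[-2, 7], [1, -3]] = [[-377, 1323], [-126, 442]].

[[-377, 1323], [-126, 442]]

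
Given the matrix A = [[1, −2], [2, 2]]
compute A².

[[−3, −6], [6, 0]]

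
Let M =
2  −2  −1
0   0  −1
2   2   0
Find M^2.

[[2, −6, 0], [−2, −2, 0], [4, −4, −4]]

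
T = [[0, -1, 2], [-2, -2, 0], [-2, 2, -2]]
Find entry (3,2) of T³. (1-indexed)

12

T² = [[-2, 6, -4], [4, 6, -4], [0, -6, 0]]
T³ = [[-4, -18, 4], [-4, -24, 16], [12, 12, 0]]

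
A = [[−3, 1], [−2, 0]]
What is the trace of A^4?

tr A = −3 and det A = 2, so the characteristic polynomial is λ² − (−3)λ + (2) with roots −1 and −2.
Eigenvectors give P = [[−1, 1], [−2, 1]] with P⁻¹ = [[1, −1], [2, −1]], and A = P·diag(−1, −2)·P⁻¹.
Then A^4 = P·diag(1, 16)·P⁻¹ = [[−1, 16], [−2, 16]] · [[1, −1], [2, −1]] = [[31, −15], [30, −14]].

17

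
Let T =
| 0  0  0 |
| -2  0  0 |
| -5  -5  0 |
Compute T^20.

[[0, 0, 0], [0, 0, 0], [0, 0, 0]]

T is strictly triangular, hence nilpotent: T^3 = 0, so T^20 = 0.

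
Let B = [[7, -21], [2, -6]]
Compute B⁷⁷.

[[7, -21], [2, -6]]

B² = B (a projection; rank 1, trace 1), so B⁷⁷ = B.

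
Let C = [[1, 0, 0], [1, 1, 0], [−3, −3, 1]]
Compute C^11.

[[1, 0, 0], [11, 1, 0], [−198, −33, 1]]

C = I + N where N = [[0, 0, 0], [1, 0, 0], [−3, −3, 0]] is strictly lower-triangular, so N^3 = 0.
(I + N)^11 = I + 11·N + 55·N^2 = [[1, 0, 0], [11, 1, 0], [−198, −33, 1]].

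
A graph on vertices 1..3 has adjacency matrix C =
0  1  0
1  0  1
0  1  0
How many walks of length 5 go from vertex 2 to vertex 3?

The number of length-5 walks from vertex 2 to vertex 3 is entry (2,3) of C^5, where C is the adjacency matrix.
C^2 = [[1, 0, 1], [0, 2, 0], [1, 0, 1]]
C^3 = [[0, 2, 0], [2, 0, 2], [0, 2, 0]]
C^4 = [[2, 0, 2], [0, 4, 0], [2, 0, 2]]
C^5 = [[0, 4, 0], [4, 0, 4], [0, 4, 0]]

4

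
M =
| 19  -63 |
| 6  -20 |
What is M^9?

[[3079, -10773], [1026, -3590]]

tr M = -1 and det M = -2, so the characteristic polynomial is λ² − (-1)λ + (-2) with roots -2 and 1.
Eigenvectors give P = [[3, 7], [1, 2]] with P⁻¹ = [[-2, 7], [1, -3]], and M = P·diag(-2, 1)·P⁻¹.
Then M^9 = P·diag(-512, 1)·P⁻¹ = [[-1536, 7], [-512, 2]] · [[-2, 7], [1, -3]] = [[3079, -10773], [1026, -3590]].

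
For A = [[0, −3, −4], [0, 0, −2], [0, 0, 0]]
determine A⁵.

[[0, 0, 0], [0, 0, 0], [0, 0, 0]]

A is strictly triangular, hence nilpotent: A³ = 0, so A⁵ = 0.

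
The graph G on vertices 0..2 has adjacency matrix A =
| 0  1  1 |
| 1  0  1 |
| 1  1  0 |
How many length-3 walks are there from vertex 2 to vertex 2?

The number of length-3 walks from vertex 2 to vertex 2 is entry (2,2) of A³, where A is the adjacency matrix.
A² = [[2, 1, 1], [1, 2, 1], [1, 1, 2]]
A³ = [[2, 3, 3], [3, 2, 3], [3, 3, 2]]

2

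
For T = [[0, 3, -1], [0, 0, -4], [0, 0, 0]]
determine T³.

T is strictly triangular, hence nilpotent: T³ = 0, so T³ = 0.

[[0, 0, 0], [0, 0, 0], [0, 0, 0]]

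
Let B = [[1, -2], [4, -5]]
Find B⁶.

[[-727, 728], [-1456, 1457]]

tr B = -4 and det B = 3, so the characteristic polynomial is λ² − (-4)λ + (3) with roots -3 and -1.
Eigenvectors give P = [[-1, 1], [-2, 1]] with P⁻¹ = [[1, -1], [2, -1]], and B = P·diag(-3, -1)·P⁻¹.
Then B⁶ = P·diag(729, 1)·P⁻¹ = [[-729, 1], [-1458, 1]] · [[1, -1], [2, -1]] = [[-727, 728], [-1456, 1457]].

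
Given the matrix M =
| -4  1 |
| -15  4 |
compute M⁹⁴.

M² = I (check: tr M = 0 and det M = -1), so M⁹⁴ = I since 94 is even.

[[1, 0], [0, 1]]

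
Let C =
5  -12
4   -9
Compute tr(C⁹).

tr C = -4 and det C = 3, so the characteristic polynomial is λ² − (-4)λ + (3) with roots -3 and -1.
Eigenvectors give P = [[-3, 2], [-2, 1]] with P⁻¹ = [[1, -2], [2, -3]], and C = P·diag(-3, -1)·P⁻¹.
Then C⁹ = P·diag(-19683, -1)·P⁻¹ = [[59049, -2], [39366, -1]] · [[1, -2], [2, -3]] = [[59045, -118092], [39364, -78729]].

-19684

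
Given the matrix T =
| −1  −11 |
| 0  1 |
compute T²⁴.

T² = I (check: tr T = 0 and det T = −1), so T²⁴ = I since 24 is even.

[[1, 0], [0, 1]]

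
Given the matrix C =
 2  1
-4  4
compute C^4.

C^2 = [[0, 6], [-24, 12]]
C^3 = [[-24, 24], [-96, 24]]
C^4 = [[-144, 72], [-288, 0]]

[[-144, 72], [-288, 0]]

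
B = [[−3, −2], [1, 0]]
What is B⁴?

tr B = −3 and det B = 2, so the characteristic polynomial is λ² − (−3)λ + (2) with roots −1 and −2.
Eigenvectors give P = [[−1, 2], [1, −1]] with P⁻¹ = [[1, 2], [1, 1]], and B = P·diag(−1, −2)·P⁻¹.
Then B⁴ = P·diag(1, 16)·P⁻¹ = [[−1, 32], [1, −16]] · [[1, 2], [1, 1]] = [[31, 30], [−15, −14]].

[[31, 30], [−15, −14]]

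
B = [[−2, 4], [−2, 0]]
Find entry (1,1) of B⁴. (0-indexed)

32

B² = [[−4, −8], [4, −8]]
B³ = [[24, −16], [8, 16]]
B⁴ = [[−16, 96], [−48, 32]]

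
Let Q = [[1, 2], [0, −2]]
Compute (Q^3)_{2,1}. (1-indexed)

0

Q^2 = [[1, −2], [0, 4]]
Q^3 = [[1, 6], [0, −8]]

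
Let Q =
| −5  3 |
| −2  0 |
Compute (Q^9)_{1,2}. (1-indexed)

tr Q = −5 and det Q = 6, so the characteristic polynomial is λ² − (−5)λ + (6) with roots −2 and −3.
Eigenvectors give P = [[1, 3], [1, 2]] with P⁻¹ = [[−2, 3], [1, −1]], and Q = P·diag(−2, −3)·P⁻¹.
Then Q^9 = P·diag(−512, −19683)·P⁻¹ = [[−512, −59049], [−512, −39366]] · [[−2, 3], [1, −1]] = [[−58025, 57513], [−38342, 37830]].

57513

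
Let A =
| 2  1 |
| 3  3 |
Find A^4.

A^2 = [[7, 5], [15, 12]]
A^3 = [[29, 22], [66, 51]]
A^4 = [[124, 95], [285, 219]]

[[124, 95], [285, 219]]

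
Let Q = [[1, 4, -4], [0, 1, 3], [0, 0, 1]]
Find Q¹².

[[1, 48, 744], [0, 1, 36], [0, 0, 1]]

Q = I + N where N = [[0, 4, -4], [0, 0, 3], [0, 0, 0]] is strictly upper-triangular, so N³ = 0.
(I + N)¹² = I + 12·N + 66·N² = [[1, 48, 744], [0, 1, 36], [0, 0, 1]].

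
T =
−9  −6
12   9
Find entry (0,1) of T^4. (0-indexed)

tr T = 0 and det T = −9, so the characteristic polynomial is λ² − (0)λ + (−9) with roots −3 and 3.
Eigenvectors give P = [[−1, −1], [1, 2]] with P⁻¹ = [[−2, −1], [1, 1]], and T = P·diag(−3, 3)·P⁻¹.
Then T^4 = P·diag(81, 81)·P⁻¹ = [[−81, −81], [81, 162]] · [[−2, −1], [1, 1]] = [[81, 0], [0, 81]].

0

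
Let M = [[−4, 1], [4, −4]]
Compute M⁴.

M² = [[20, −8], [−32, 20]]
M³ = [[−112, 52], [208, −112]]
M⁴ = [[656, −320], [−1280, 656]]

[[656, −320], [−1280, 656]]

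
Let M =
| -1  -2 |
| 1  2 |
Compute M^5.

[[-1, -2], [1, 2]]

M² = M (a projection; rank 1, trace 1), so M^5 = M.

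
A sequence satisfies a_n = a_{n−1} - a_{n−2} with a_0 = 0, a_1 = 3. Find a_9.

0

With companion matrix A = [[1, -1], [1, 0]], [a_n, a_{n−1}]ᵀ = A·[a_{n−1}, a_{n−2}]ᵀ, so [a_9, a_8]ᵀ = A^8·[a_1, a_0]ᵀ.
A^8 = [[0, -1], [1, -1]], giving [a_9, a_8]ᵀ = [[0], [3]].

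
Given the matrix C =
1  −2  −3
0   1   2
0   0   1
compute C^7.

[[1, −14, −105], [0, 1, 14], [0, 0, 1]]

C = I + N where N = [[0, −2, −3], [0, 0, 2], [0, 0, 0]] is strictly upper-triangular, so N^3 = 0.
(I + N)^7 = I + 7·N + 21·N^2 = [[1, −14, −105], [0, 1, 14], [0, 0, 1]].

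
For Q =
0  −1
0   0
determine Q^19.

[[0, 0], [0, 0]]

Q is strictly triangular, hence nilpotent: Q^2 = 0, so Q^19 = 0.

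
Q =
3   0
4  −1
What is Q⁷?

tr Q = 2 and det Q = −3, so the characteristic polynomial is λ² − (2)λ + (−3) with roots 3 and −1.
Eigenvectors give P = [[1, 0], [1, −1]] with P⁻¹ = [[1, 0], [1, −1]], and Q = P·diag(3, −1)·P⁻¹.
Then Q⁷ = P·diag(2187, −1)·P⁻¹ = [[2187, 0], [2187, 1]] · [[1, 0], [1, −1]] = [[2187, 0], [2188, −1]].

[[2187, 0], [2188, −1]]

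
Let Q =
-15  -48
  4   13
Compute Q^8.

tr Q = -2 and det Q = -3, so the characteristic polynomial is λ² − (-2)λ + (-3) with roots -3 and 1.
Eigenvectors give P = [[4, 3], [-1, -1]] with P⁻¹ = [[1, 3], [-1, -4]], and Q = P·diag(-3, 1)·P⁻¹.
Then Q^8 = P·diag(6561, 1)·P⁻¹ = [[26244, 3], [-6561, -1]] · [[1, 3], [-1, -4]] = [[26241, 78720], [-6560, -19679]].

[[26241, 78720], [-6560, -19679]]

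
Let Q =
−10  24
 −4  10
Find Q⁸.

[[256, 0], [0, 256]]

tr Q = 0 and det Q = −4, so the characteristic polynomial is λ² − (0)λ + (−4) with roots 2 and −2.
Eigenvectors give P = [[−2, 3], [−1, 1]] with P⁻¹ = [[1, −3], [1, −2]], and Q = P·diag(2, −2)·P⁻¹.
Then Q⁸ = P·diag(256, 256)·P⁻¹ = [[−512, 768], [−256, 256]] · [[1, −3], [1, −2]] = [[256, 0], [0, 256]].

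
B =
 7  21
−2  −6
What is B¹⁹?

B² = B (a projection; rank 1, trace 1), so B¹⁹ = B.

[[7, 21], [−2, −6]]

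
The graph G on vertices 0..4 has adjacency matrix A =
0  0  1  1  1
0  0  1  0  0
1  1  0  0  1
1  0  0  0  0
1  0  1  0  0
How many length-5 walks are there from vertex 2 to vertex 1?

12

The number of length-5 walks from vertex 2 to vertex 1 is entry (2,1) of A⁵, where A is the adjacency matrix.
A² = [[3, 1, 1, 0, 1], [1, 1, 0, 0, 1], [1, 0, 3, 1, 1], [0, 0, 1, 1, 1], [1, 1, 1, 1, 2]]
A³ = [[2, 1, 5, 3, 4], [1, 0, 3, 1, 1], [5, 3, 2, 1, 4], [3, 1, 1, 0, 1], [4, 1, 4, 1, 2]]
A⁴ = [[12, 5, 7, 2, 7], [5, 3, 2, 1, 4], [7, 2, 12, 5, 7], [2, 1, 5, 3, 4], [7, 4, 7, 4, 8]]
A⁵ = [[16, 7, 24, 12, 19], [7, 2, 12, 5, 7], [24, 12, 16, 7, 19], [12, 5, 7, 2, 7], [19, 7, 19, 7, 14]]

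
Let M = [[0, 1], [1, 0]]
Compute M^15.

[[0, 1], [1, 0]]

M² = I (check: tr M = 0 and det M = -1), so M^15 = M since 15 is odd.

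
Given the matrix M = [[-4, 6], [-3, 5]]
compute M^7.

[[-130, 258], [-129, 257]]

tr M = 1 and det M = -2, so the characteristic polynomial is λ² − (1)λ + (-2) with roots -1 and 2.
Eigenvectors give P = [[-2, -1], [-1, -1]] with P⁻¹ = [[-1, 1], [1, -2]], and M = P·diag(-1, 2)·P⁻¹.
Then M^7 = P·diag(-1, 128)·P⁻¹ = [[2, -128], [1, -128]] · [[-1, 1], [1, -2]] = [[-130, 258], [-129, 257]].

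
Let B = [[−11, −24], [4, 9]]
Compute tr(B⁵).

−242

tr B = −2 and det B = −3, so the characteristic polynomial is λ² − (−2)λ + (−3) with roots 1 and −3.
Eigenvectors give P = [[−2, 3], [1, −1]] with P⁻¹ = [[1, 3], [1, 2]], and B = P·diag(1, −3)·P⁻¹.
Then B⁵ = P·diag(1, −243)·P⁻¹ = [[−2, −729], [1, 243]] · [[1, 3], [1, 2]] = [[−731, −1464], [244, 489]].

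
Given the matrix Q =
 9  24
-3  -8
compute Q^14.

[[9, 24], [-3, -8]]

Q² = Q (a projection; rank 1, trace 1), so Q^14 = Q.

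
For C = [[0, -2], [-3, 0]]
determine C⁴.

[[36, 0], [0, 36]]

C² = [[6, 0], [0, 6]]
C³ = [[0, -12], [-18, 0]]
C⁴ = [[36, 0], [0, 36]]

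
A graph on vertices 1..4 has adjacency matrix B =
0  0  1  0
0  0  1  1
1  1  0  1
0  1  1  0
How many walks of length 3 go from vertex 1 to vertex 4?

The number of length-3 walks from vertex 1 to vertex 4 is entry (1,4) of B³, where B is the adjacency matrix.
B² = [[1, 1, 0, 1], [1, 2, 1, 1], [0, 1, 3, 1], [1, 1, 1, 2]]
B³ = [[0, 1, 3, 1], [1, 2, 4, 3], [3, 4, 2, 4], [1, 3, 4, 2]]

1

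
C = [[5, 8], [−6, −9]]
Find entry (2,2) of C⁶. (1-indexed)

2913

tr C = −4 and det C = 3, so the characteristic polynomial is λ² − (−4)λ + (3) with roots −1 and −3.
Eigenvectors give P = [[4, −1], [−3, 1]] with P⁻¹ = [[1, 1], [3, 4]], and C = P·diag(−1, −3)·P⁻¹.
Then C⁶ = P·diag(1, 729)·P⁻¹ = [[4, −729], [−3, 729]] · [[1, 1], [3, 4]] = [[−2183, −2912], [2184, 2913]].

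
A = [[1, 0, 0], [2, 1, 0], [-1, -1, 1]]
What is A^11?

A = I + N where N = [[0, 0, 0], [2, 0, 0], [-1, -1, 0]] is strictly lower-triangular, so N^3 = 0.
(I + N)^11 = I + 11·N + 55·N^2 = [[1, 0, 0], [22, 1, 0], [-121, -11, 1]].

[[1, 0, 0], [22, 1, 0], [-121, -11, 1]]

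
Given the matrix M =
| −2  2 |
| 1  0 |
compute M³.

M² = [[6, −4], [−2, 2]]
M³ = [[−16, 12], [6, −4]]

[[−16, 12], [6, −4]]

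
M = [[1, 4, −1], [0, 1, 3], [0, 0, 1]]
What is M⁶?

[[1, 24, 174], [0, 1, 18], [0, 0, 1]]

M = I + N where N = [[0, 4, −1], [0, 0, 3], [0, 0, 0]] is strictly upper-triangular, so N³ = 0.
(I + N)⁶ = I + 6·N + 15·N² = [[1, 24, 174], [0, 1, 18], [0, 0, 1]].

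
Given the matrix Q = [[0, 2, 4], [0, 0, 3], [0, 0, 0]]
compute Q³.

[[0, 0, 0], [0, 0, 0], [0, 0, 0]]

Q is strictly triangular, hence nilpotent: Q³ = 0, so Q³ = 0.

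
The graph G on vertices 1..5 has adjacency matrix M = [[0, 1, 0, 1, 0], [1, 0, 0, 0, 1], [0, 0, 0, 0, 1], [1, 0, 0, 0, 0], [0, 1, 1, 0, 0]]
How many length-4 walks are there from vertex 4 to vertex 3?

1

The number of length-4 walks from vertex 4 to vertex 3 is entry (4,3) of M⁴, where M is the adjacency matrix.
M² = [[2, 0, 0, 0, 1], [0, 2, 1, 1, 0], [0, 1, 1, 0, 0], [0, 1, 0, 1, 0], [1, 0, 0, 0, 2]]
M³ = [[0, 3, 1, 2, 0], [3, 0, 0, 0, 3], [1, 0, 0, 0, 2], [2, 0, 0, 0, 1], [0, 3, 2, 1, 0]]
M⁴ = [[5, 0, 0, 0, 4], [0, 6, 3, 3, 0], [0, 3, 2, 1, 0], [0, 3, 1, 2, 0], [4, 0, 0, 0, 5]]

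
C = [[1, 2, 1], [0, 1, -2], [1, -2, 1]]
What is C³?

C² = [[2, 2, -2], [-2, 5, -4], [2, -2, 6]]
C³ = [[0, 10, -4], [-6, 9, -16], [8, -10, 12]]

[[0, 10, -4], [-6, 9, -16], [8, -10, 12]]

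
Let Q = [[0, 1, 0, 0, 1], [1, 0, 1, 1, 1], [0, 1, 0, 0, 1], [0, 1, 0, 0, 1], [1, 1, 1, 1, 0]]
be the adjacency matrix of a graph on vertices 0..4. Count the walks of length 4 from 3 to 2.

14

The number of length-4 walks from vertex 3 to vertex 2 is entry (3,2) of Q^4, where Q is the adjacency matrix.
Q^2 = [[2, 1, 2, 2, 1], [1, 4, 1, 1, 3], [2, 1, 2, 2, 1], [2, 1, 2, 2, 1], [1, 3, 1, 1, 4]]
Q^3 = [[2, 7, 2, 2, 7], [7, 6, 7, 7, 7], [2, 7, 2, 2, 7], [2, 7, 2, 2, 7], [7, 7, 7, 7, 6]]
Q^4 = [[14, 13, 14, 14, 13], [13, 28, 13, 13, 27], [14, 13, 14, 14, 13], [14, 13, 14, 14, 13], [13, 27, 13, 13, 28]]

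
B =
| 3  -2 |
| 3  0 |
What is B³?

B² = [[3, -6], [9, -6]]
B³ = [[-9, -6], [9, -18]]

[[-9, -6], [9, -18]]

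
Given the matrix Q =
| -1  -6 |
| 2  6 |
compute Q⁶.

tr Q = 5 and det Q = 6, so the characteristic polynomial is λ² − (5)λ + (6) with roots 3 and 2.
Eigenvectors give P = [[-3, -2], [2, 1]] with P⁻¹ = [[1, 2], [-2, -3]], and Q = P·diag(3, 2)·P⁻¹.
Then Q⁶ = P·diag(729, 64)·P⁻¹ = [[-2187, -128], [1458, 64]] · [[1, 2], [-2, -3]] = [[-1931, -3990], [1330, 2724]].

[[-1931, -3990], [1330, 2724]]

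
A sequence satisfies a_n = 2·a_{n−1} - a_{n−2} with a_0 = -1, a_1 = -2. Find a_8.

-9

With companion matrix M = [[2, -1], [1, 0]], [a_n, a_{n−1}]ᵀ = M·[a_{n−1}, a_{n−2}]ᵀ, so [a_8, a_7]ᵀ = M⁷·[a_1, a_0]ᵀ.
M⁷ = [[8, -7], [7, -6]], giving [a_8, a_7]ᵀ = [[-9], [-8]].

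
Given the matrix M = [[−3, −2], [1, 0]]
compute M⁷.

[[−255, −254], [127, 126]]

tr M = −3 and det M = 2, so the characteristic polynomial is λ² − (−3)λ + (2) with roots −2 and −1.
Eigenvectors give P = [[−2, −1], [1, 1]] with P⁻¹ = [[−1, −1], [1, 2]], and M = P·diag(−2, −1)·P⁻¹.
Then M⁷ = P·diag(−128, −1)·P⁻¹ = [[256, 1], [−128, −1]] · [[−1, −1], [1, 2]] = [[−255, −254], [127, 126]].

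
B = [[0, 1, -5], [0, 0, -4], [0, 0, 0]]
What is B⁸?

B is strictly triangular, hence nilpotent: B³ = 0, so B⁸ = 0.

[[0, 0, 0], [0, 0, 0], [0, 0, 0]]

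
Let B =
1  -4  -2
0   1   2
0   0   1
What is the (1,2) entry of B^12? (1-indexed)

-48

B = I + N where N = [[0, -4, -2], [0, 0, 2], [0, 0, 0]] is strictly upper-triangular, so N^3 = 0.
(I + N)^12 = I + 12·N + 66·N^2 = [[1, -48, -552], [0, 1, 24], [0, 0, 1]].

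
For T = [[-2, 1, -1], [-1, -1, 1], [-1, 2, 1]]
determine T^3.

T^2 = [[4, -5, 2], [2, 2, 1], [-1, -1, 4]]
T^3 = [[-5, 13, -7], [-7, 2, 1], [-1, 8, 4]]

[[-5, 13, -7], [-7, 2, 1], [-1, 8, 4]]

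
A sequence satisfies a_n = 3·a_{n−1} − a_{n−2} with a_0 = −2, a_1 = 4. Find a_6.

With companion matrix A = [[3, −1], [1, 0]], [a_n, a_{n−1}]ᵀ = A·[a_{n−1}, a_{n−2}]ᵀ, so [a_6, a_5]ᵀ = A⁵·[a_1, a_0]ᵀ.
A⁵ = [[144, −55], [55, −21]], giving [a_6, a_5]ᵀ = [[686], [262]].

686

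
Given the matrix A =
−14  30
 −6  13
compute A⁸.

tr A = −1 and det A = −2, so the characteristic polynomial is λ² − (−1)λ + (−2) with roots −2 and 1.
Eigenvectors give P = [[5, 2], [2, 1]] with P⁻¹ = [[1, −2], [−2, 5]], and A = P·diag(−2, 1)·P⁻¹.
Then A⁸ = P·diag(256, 1)·P⁻¹ = [[1280, 2], [512, 1]] · [[1, −2], [−2, 5]] = [[1276, −2550], [510, −1019]].

[[1276, −2550], [510, −1019]]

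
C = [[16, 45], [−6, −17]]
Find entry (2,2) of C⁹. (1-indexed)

−3077

tr C = −1 and det C = −2, so the characteristic polynomial is λ² − (−1)λ + (−2) with roots −2 and 1.
Eigenvectors give P = [[−5, −3], [2, 1]] with P⁻¹ = [[1, 3], [−2, −5]], and C = P·diag(−2, 1)·P⁻¹.
Then C⁹ = P·diag(−512, 1)·P⁻¹ = [[2560, −3], [−1024, 1]] · [[1, 3], [−2, −5]] = [[2566, 7695], [−1026, −3077]].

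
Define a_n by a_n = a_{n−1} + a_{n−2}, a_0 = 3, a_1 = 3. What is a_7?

With companion matrix M = [[1, 1], [1, 0]], [a_n, a_{n−1}]ᵀ = M·[a_{n−1}, a_{n−2}]ᵀ, so [a_7, a_6]ᵀ = M⁶·[a_1, a_0]ᵀ.
M⁶ = [[13, 8], [8, 5]], giving [a_7, a_6]ᵀ = [[63], [39]].

63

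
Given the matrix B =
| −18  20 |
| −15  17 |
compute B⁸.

[[25476, −25220], [18915, −18659]]

tr B = −1 and det B = −6, so the characteristic polynomial is λ² − (−1)λ + (−6) with roots 2 and −3.
Eigenvectors give P = [[−1, −4], [−1, −3]] with P⁻¹ = [[3, −4], [−1, 1]], and B = P·diag(2, −3)·P⁻¹.
Then B⁸ = P·diag(256, 6561)·P⁻¹ = [[−256, −26244], [−256, −19683]] · [[3, −4], [−1, 1]] = [[25476, −25220], [18915, −18659]].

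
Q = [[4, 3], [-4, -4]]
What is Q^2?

[[4, 0], [0, 4]]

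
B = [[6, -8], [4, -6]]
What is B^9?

tr B = 0 and det B = -4, so the characteristic polynomial is λ² − (0)λ + (-4) with roots 2 and -2.
Eigenvectors give P = [[2, -1], [1, -1]] with P⁻¹ = [[1, -1], [1, -2]], and B = P·diag(2, -2)·P⁻¹.
Then B^9 = P·diag(512, -512)·P⁻¹ = [[1024, 512], [512, 512]] · [[1, -1], [1, -2]] = [[1536, -2048], [1024, -1536]].

[[1536, -2048], [1024, -1536]]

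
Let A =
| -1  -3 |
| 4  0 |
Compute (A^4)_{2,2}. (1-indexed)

A^2 = [[-11, 3], [-4, -12]]
A^3 = [[23, 33], [-44, 12]]
A^4 = [[109, -69], [92, 132]]

132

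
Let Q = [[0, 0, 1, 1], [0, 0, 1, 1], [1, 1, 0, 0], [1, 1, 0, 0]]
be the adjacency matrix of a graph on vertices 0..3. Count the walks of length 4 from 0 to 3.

The number of length-4 walks from vertex 0 to vertex 3 is entry (0,3) of Q⁴, where Q is the adjacency matrix.
Q² = [[2, 2, 0, 0], [2, 2, 0, 0], [0, 0, 2, 2], [0, 0, 2, 2]]
Q³ = [[0, 0, 4, 4], [0, 0, 4, 4], [4, 4, 0, 0], [4, 4, 0, 0]]
Q⁴ = [[8, 8, 0, 0], [8, 8, 0, 0], [0, 0, 8, 8], [0, 0, 8, 8]]

0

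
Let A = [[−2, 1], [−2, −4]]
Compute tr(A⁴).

A² = [[2, −6], [12, 14]]
A³ = [[8, 26], [−52, −44]]
A⁴ = [[−68, −96], [192, 124]]

56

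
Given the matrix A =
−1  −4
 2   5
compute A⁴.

[[−79, −160], [80, 161]]

tr A = 4 and det A = 3, so the characteristic polynomial is λ² − (4)λ + (3) with roots 3 and 1.
Eigenvectors give P = [[−1, 2], [1, −1]] with P⁻¹ = [[1, 2], [1, 1]], and A = P·diag(3, 1)·P⁻¹.
Then A⁴ = P·diag(81, 1)·P⁻¹ = [[−81, 2], [81, −1]] · [[1, 2], [1, 1]] = [[−79, −160], [80, 161]].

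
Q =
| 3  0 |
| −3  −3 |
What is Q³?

[[27, 0], [−27, −27]]

Q² = [[9, 0], [0, 9]]
Q³ = [[27, 0], [−27, −27]]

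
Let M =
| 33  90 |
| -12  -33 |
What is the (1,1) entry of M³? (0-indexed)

-297

tr M = 0 and det M = -9, so the characteristic polynomial is λ² − (0)λ + (-9) with roots 3 and -3.
Eigenvectors give P = [[-3, -5], [1, 2]] with P⁻¹ = [[-2, -5], [1, 3]], and M = P·diag(3, -3)·P⁻¹.
Then M³ = P·diag(27, -27)·P⁻¹ = [[-81, 135], [27, -54]] · [[-2, -5], [1, 3]] = [[297, 810], [-108, -297]].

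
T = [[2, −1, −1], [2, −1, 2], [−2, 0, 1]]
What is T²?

[[4, −1, −5], [−2, −1, −2], [−6, 2, 3]]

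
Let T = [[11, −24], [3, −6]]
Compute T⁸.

[[57001, −151320], [18915, −50184]]

tr T = 5 and det T = 6, so the characteristic polynomial is λ² − (5)λ + (6) with roots 2 and 3.
Eigenvectors give P = [[−8, 3], [−3, 1]] with P⁻¹ = [[1, −3], [3, −8]], and T = P·diag(2, 3)·P⁻¹.
Then T⁸ = P·diag(256, 6561)·P⁻¹ = [[−2048, 19683], [−768, 6561]] · [[1, −3], [3, −8]] = [[57001, −151320], [18915, −50184]].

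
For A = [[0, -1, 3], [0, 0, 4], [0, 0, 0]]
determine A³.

A is strictly triangular, hence nilpotent: A³ = 0, so A³ = 0.

[[0, 0, 0], [0, 0, 0], [0, 0, 0]]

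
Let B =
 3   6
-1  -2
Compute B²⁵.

[[3, 6], [-1, -2]]

B² = B (a projection; rank 1, trace 1), so B²⁵ = B.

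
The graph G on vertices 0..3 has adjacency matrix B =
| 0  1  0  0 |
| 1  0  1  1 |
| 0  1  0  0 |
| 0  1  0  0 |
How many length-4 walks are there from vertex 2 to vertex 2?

3

The number of length-4 walks from vertex 2 to vertex 2 is entry (2,2) of B⁴, where B is the adjacency matrix.
B² = [[1, 0, 1, 1], [0, 3, 0, 0], [1, 0, 1, 1], [1, 0, 1, 1]]
B³ = [[0, 3, 0, 0], [3, 0, 3, 3], [0, 3, 0, 0], [0, 3, 0, 0]]
B⁴ = [[3, 0, 3, 3], [0, 9, 0, 0], [3, 0, 3, 3], [3, 0, 3, 3]]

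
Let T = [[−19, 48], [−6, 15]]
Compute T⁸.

tr T = −4 and det T = 3, so the characteristic polynomial is λ² − (−4)λ + (3) with roots −3 and −1.
Eigenvectors give P = [[3, −8], [1, −3]] with P⁻¹ = [[3, −8], [1, −3]], and T = P·diag(−3, −1)·P⁻¹.
Then T⁸ = P·diag(6561, 1)·P⁻¹ = [[19683, −8], [6561, −3]] · [[3, −8], [1, −3]] = [[59041, −157440], [19680, −52479]].

[[59041, −157440], [19680, −52479]]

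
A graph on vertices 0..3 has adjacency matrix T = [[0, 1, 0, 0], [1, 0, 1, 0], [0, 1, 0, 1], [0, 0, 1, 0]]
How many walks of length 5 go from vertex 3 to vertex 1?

0

The number of length-5 walks from vertex 3 to vertex 1 is entry (3,1) of T⁵, where T is the adjacency matrix.
T² = [[1, 0, 1, 0], [0, 2, 0, 1], [1, 0, 2, 0], [0, 1, 0, 1]]
T³ = [[0, 2, 0, 1], [2, 0, 3, 0], [0, 3, 0, 2], [1, 0, 2, 0]]
T⁴ = [[2, 0, 3, 0], [0, 5, 0, 3], [3, 0, 5, 0], [0, 3, 0, 2]]
T⁵ = [[0, 5, 0, 3], [5, 0, 8, 0], [0, 8, 0, 5], [3, 0, 5, 0]]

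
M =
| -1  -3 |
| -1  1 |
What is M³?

[[-4, -12], [-4, 4]]

M² = [[4, 0], [0, 4]]
M³ = [[-4, -12], [-4, 4]]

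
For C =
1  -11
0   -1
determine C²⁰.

C² = I (check: tr C = 0 and det C = -1), so C²⁰ = I since 20 is even.

[[1, 0], [0, 1]]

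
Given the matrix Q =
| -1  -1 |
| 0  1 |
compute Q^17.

[[-1, -1], [0, 1]]

Q² = I (check: tr Q = 0 and det Q = -1), so Q^17 = Q since 17 is odd.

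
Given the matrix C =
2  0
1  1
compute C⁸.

tr C = 3 and det C = 2, so the characteristic polynomial is λ² − (3)λ + (2) with roots 1 and 2.
Eigenvectors give P = [[0, 1], [−1, 1]] with P⁻¹ = [[1, −1], [1, 0]], and C = P·diag(1, 2)·P⁻¹.
Then C⁸ = P·diag(1, 256)·P⁻¹ = [[0, 256], [−1, 256]] · [[1, −1], [1, 0]] = [[256, 0], [255, 1]].

[[256, 0], [255, 1]]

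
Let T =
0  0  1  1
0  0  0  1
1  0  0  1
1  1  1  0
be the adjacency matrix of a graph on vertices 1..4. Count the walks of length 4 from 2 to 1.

The number of length-4 walks from vertex 2 to vertex 1 is entry (2,1) of T^4, where T is the adjacency matrix.
T^2 = [[2, 1, 1, 1], [1, 1, 1, 0], [1, 1, 2, 1], [1, 0, 1, 3]]
T^3 = [[2, 1, 3, 4], [1, 0, 1, 3], [3, 1, 2, 4], [4, 3, 4, 2]]
T^4 = [[7, 4, 6, 6], [4, 3, 4, 2], [6, 4, 7, 6], [6, 2, 6, 11]]

4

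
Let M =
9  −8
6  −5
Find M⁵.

[[969, −968], [726, −725]]

tr M = 4 and det M = 3, so the characteristic polynomial is λ² − (4)λ + (3) with roots 1 and 3.
Eigenvectors give P = [[1, 4], [1, 3]] with P⁻¹ = [[−3, 4], [1, −1]], and M = P·diag(1, 3)·P⁻¹.
Then M⁵ = P·diag(1, 243)·P⁻¹ = [[1, 972], [1, 729]] · [[−3, 4], [1, −1]] = [[969, −968], [726, −725]].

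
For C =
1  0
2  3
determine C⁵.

[[1, 0], [242, 243]]

tr C = 4 and det C = 3, so the characteristic polynomial is λ² − (4)λ + (3) with roots 3 and 1.
Eigenvectors give P = [[0, −1], [1, 1]] with P⁻¹ = [[1, 1], [−1, 0]], and C = P·diag(3, 1)·P⁻¹.
Then C⁵ = P·diag(243, 1)·P⁻¹ = [[0, −1], [243, 1]] · [[1, 1], [−1, 0]] = [[1, 0], [242, 243]].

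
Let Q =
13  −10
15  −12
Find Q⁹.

tr Q = 1 and det Q = −6, so the characteristic polynomial is λ² − (1)λ + (−6) with roots −2 and 3.
Eigenvectors give P = [[−2, −1], [−3, −1]] with P⁻¹ = [[1, −1], [−3, 2]], and Q = P·diag(−2, 3)·P⁻¹.
Then Q⁹ = P·diag(−512, 19683)·P⁻¹ = [[1024, −19683], [1536, −19683]] · [[1, −1], [−3, 2]] = [[60073, −40390], [60585, −40902]].

[[60073, −40390], [60585, −40902]]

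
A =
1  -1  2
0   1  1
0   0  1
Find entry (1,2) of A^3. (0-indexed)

3

A = I + N where N = [[0, -1, 2], [0, 0, 1], [0, 0, 0]] is strictly upper-triangular, so N^3 = 0.
(I + N)^3 = I + 3·N + 3·N^2 = [[1, -3, 3], [0, 1, 3], [0, 0, 1]].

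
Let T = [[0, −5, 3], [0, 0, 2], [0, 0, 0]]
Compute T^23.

[[0, 0, 0], [0, 0, 0], [0, 0, 0]]

T is strictly triangular, hence nilpotent: T^3 = 0, so T^23 = 0.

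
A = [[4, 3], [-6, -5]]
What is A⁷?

tr A = -1 and det A = -2, so the characteristic polynomial is λ² − (-1)λ + (-2) with roots -2 and 1.
Eigenvectors give P = [[-1, -1], [2, 1]] with P⁻¹ = [[1, 1], [-2, -1]], and A = P·diag(-2, 1)·P⁻¹.
Then A⁷ = P·diag(-128, 1)·P⁻¹ = [[128, -1], [-256, 1]] · [[1, 1], [-2, -1]] = [[130, 129], [-258, -257]].

[[130, 129], [-258, -257]]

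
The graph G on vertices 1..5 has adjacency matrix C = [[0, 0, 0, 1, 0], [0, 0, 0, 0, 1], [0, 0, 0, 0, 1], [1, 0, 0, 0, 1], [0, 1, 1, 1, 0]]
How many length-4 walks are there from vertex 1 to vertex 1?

2

The number of length-4 walks from vertex 1 to vertex 1 is entry (1,1) of C⁴, where C is the adjacency matrix.
C² = [[1, 0, 0, 0, 1], [0, 1, 1, 1, 0], [0, 1, 1, 1, 0], [0, 1, 1, 2, 0], [1, 0, 0, 0, 3]]
C³ = [[0, 1, 1, 2, 0], [1, 0, 0, 0, 3], [1, 0, 0, 0, 3], [2, 0, 0, 0, 4], [0, 3, 3, 4, 0]]
C⁴ = [[2, 0, 0, 0, 4], [0, 3, 3, 4, 0], [0, 3, 3, 4, 0], [0, 4, 4, 6, 0], [4, 0, 0, 0, 10]]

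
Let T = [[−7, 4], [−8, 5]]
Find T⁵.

[[−487, 244], [−488, 245]]

tr T = −2 and det T = −3, so the characteristic polynomial is λ² − (−2)λ + (−3) with roots 1 and −3.
Eigenvectors give P = [[−1, 1], [−2, 1]] with P⁻¹ = [[1, −1], [2, −1]], and T = P·diag(1, −3)·P⁻¹.
Then T⁵ = P·diag(1, −243)·P⁻¹ = [[−1, −243], [−2, −243]] · [[1, −1], [2, −1]] = [[−487, 244], [−488, 245]].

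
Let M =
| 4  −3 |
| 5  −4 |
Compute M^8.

M² = I (check: tr M = 0 and det M = −1), so M^8 = I since 8 is even.

[[1, 0], [0, 1]]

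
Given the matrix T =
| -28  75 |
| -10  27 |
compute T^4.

tr T = -1 and det T = -6, so the characteristic polynomial is λ² − (-1)λ + (-6) with roots 2 and -3.
Eigenvectors give P = [[-5, 3], [-2, 1]] with P⁻¹ = [[1, -3], [2, -5]], and T = P·diag(2, -3)·P⁻¹.
Then T^4 = P·diag(16, 81)·P⁻¹ = [[-80, 243], [-32, 81]] · [[1, -3], [2, -5]] = [[406, -975], [130, -309]].

[[406, -975], [130, -309]]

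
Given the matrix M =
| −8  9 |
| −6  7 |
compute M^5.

[[−98, 99], [−66, 67]]

tr M = −1 and det M = −2, so the characteristic polynomial is λ² − (−1)λ + (−2) with roots −2 and 1.
Eigenvectors give P = [[3, 1], [2, 1]] with P⁻¹ = [[1, −1], [−2, 3]], and M = P·diag(−2, 1)·P⁻¹.
Then M^5 = P·diag(−32, 1)·P⁻¹ = [[−96, 1], [−64, 1]] · [[1, −1], [−2, 3]] = [[−98, 99], [−66, 67]].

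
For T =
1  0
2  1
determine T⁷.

[[1, 0], [14, 1]]

T = I + N where N = [[0, 0], [2, 0]] is strictly lower-triangular, so N² = 0.
(I + N)⁷ = I + 7·N = [[1, 0], [14, 1]].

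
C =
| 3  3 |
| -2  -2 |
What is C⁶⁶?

[[3, 3], [-2, -2]]

C² = C (a projection; rank 1, trace 1), so C⁶⁶ = C.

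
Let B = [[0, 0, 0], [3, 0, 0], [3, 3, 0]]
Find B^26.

[[0, 0, 0], [0, 0, 0], [0, 0, 0]]

B is strictly triangular, hence nilpotent: B^3 = 0, so B^26 = 0.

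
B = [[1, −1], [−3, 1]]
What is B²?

[[4, −2], [−6, 4]]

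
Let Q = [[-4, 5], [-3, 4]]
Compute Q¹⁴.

Q² = I (check: tr Q = 0 and det Q = -1), so Q¹⁴ = I since 14 is even.

[[1, 0], [0, 1]]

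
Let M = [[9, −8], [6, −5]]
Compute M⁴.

[[321, −320], [240, −239]]

tr M = 4 and det M = 3, so the characteristic polynomial is λ² − (4)λ + (3) with roots 3 and 1.
Eigenvectors give P = [[−4, −1], [−3, −1]] with P⁻¹ = [[−1, 1], [3, −4]], and M = P·diag(3, 1)·P⁻¹.
Then M⁴ = P·diag(81, 1)·P⁻¹ = [[−324, −1], [−243, −1]] · [[−1, 1], [3, −4]] = [[321, −320], [240, −239]].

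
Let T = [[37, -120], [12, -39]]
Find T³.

tr T = -2 and det T = -3, so the characteristic polynomial is λ² − (-2)λ + (-3) with roots -3 and 1.
Eigenvectors give P = [[-3, 10], [-1, 3]] with P⁻¹ = [[3, -10], [1, -3]], and T = P·diag(-3, 1)·P⁻¹.
Then T³ = P·diag(-27, 1)·P⁻¹ = [[81, 10], [27, 3]] · [[3, -10], [1, -3]] = [[253, -840], [84, -279]].

[[253, -840], [84, -279]]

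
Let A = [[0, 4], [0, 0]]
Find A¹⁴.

[[0, 0], [0, 0]]

A is strictly triangular, hence nilpotent: A² = 0, so A¹⁴ = 0.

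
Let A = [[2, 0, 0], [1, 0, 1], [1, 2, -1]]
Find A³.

[[8, 0, 0], [7, -2, 3], [7, 6, -5]]

A² = [[4, 0, 0], [3, 2, -1], [3, -2, 3]]
A³ = [[8, 0, 0], [7, -2, 3], [7, 6, -5]]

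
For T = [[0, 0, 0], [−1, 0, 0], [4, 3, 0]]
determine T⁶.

[[0, 0, 0], [0, 0, 0], [0, 0, 0]]

T is strictly triangular, hence nilpotent: T³ = 0, so T⁶ = 0.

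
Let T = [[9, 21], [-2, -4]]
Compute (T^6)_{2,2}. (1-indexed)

tr T = 5 and det T = 6, so the characteristic polynomial is λ² − (5)λ + (6) with roots 3 and 2.
Eigenvectors give P = [[7, -3], [-2, 1]] with P⁻¹ = [[1, 3], [2, 7]], and T = P·diag(3, 2)·P⁻¹.
Then T^6 = P·diag(729, 64)·P⁻¹ = [[5103, -192], [-1458, 64]] · [[1, 3], [2, 7]] = [[4719, 13965], [-1330, -3926]].

-3926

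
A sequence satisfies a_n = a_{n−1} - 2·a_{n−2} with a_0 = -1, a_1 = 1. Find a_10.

With companion matrix A = [[1, -2], [1, 0]], [a_n, a_{n−1}]ᵀ = A·[a_{n−1}, a_{n−2}]ᵀ, so [a_10, a_9]ᵀ = A^9·[a_1, a_0]ᵀ.
A^9 = [[-11, 34], [-17, 6]], giving [a_10, a_9]ᵀ = [[-45], [-23]].

-45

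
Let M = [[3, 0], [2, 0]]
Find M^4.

M^2 = [[9, 0], [6, 0]]
M^3 = [[27, 0], [18, 0]]
M^4 = [[81, 0], [54, 0]]

[[81, 0], [54, 0]]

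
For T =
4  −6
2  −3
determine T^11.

[[4, −6], [2, −3]]

T² = T (a projection; rank 1, trace 1), so T^11 = T.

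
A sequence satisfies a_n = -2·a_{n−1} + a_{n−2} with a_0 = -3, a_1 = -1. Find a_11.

1393

With companion matrix C = [[-2, 1], [1, 0]], [a_n, a_{n−1}]ᵀ = C·[a_{n−1}, a_{n−2}]ᵀ, so [a_11, a_10]ᵀ = C^10·[a_1, a_0]ᵀ.
C^10 = [[5741, -2378], [-2378, 985]], giving [a_11, a_10]ᵀ = [[1393], [-577]].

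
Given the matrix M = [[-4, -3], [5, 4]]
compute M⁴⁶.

[[1, 0], [0, 1]]

M² = I (check: tr M = 0 and det M = -1), so M⁴⁶ = I since 46 is even.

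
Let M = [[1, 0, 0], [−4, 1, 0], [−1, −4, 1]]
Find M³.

M = I + N where N = [[0, 0, 0], [−4, 0, 0], [−1, −4, 0]] is strictly lower-triangular, so N³ = 0.
(I + N)³ = I + 3·N + 3·N² = [[1, 0, 0], [−12, 1, 0], [45, −12, 1]].

[[1, 0, 0], [−12, 1, 0], [45, −12, 1]]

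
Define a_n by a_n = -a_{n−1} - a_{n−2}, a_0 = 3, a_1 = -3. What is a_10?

-3

With companion matrix A = [[-1, -1], [1, 0]], [a_n, a_{n−1}]ᵀ = A·[a_{n−1}, a_{n−2}]ᵀ, so [a_10, a_9]ᵀ = A⁹·[a_1, a_0]ᵀ.
A⁹ = [[1, 0], [0, 1]], giving [a_10, a_9]ᵀ = [[-3], [3]].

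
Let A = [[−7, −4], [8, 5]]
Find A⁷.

[[−4375, −2188], [4376, 2189]]

tr A = −2 and det A = −3, so the characteristic polynomial is λ² − (−2)λ + (−3) with roots 1 and −3.
Eigenvectors give P = [[−1, −1], [2, 1]] with P⁻¹ = [[1, 1], [−2, −1]], and A = P·diag(1, −3)·P⁻¹.
Then A⁷ = P·diag(1, −2187)·P⁻¹ = [[−1, 2187], [2, −2187]] · [[1, 1], [−2, −1]] = [[−4375, −2188], [4376, 2189]].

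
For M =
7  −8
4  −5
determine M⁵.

[[487, −488], [244, −245]]

tr M = 2 and det M = −3, so the characteristic polynomial is λ² − (2)λ + (−3) with roots 3 and −1.
Eigenvectors give P = [[2, −1], [1, −1]] with P⁻¹ = [[1, −1], [1, −2]], and M = P·diag(3, −1)·P⁻¹.
Then M⁵ = P·diag(243, −1)·P⁻¹ = [[486, 1], [243, 1]] · [[1, −1], [1, −2]] = [[487, −488], [244, −245]].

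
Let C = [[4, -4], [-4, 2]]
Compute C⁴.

C² = [[32, -24], [-24, 20]]
C³ = [[224, -176], [-176, 136]]
C⁴ = [[1600, -1248], [-1248, 976]]

[[1600, -1248], [-1248, 976]]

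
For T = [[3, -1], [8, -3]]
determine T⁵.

T² = I (check: tr T = 0 and det T = -1), so T⁵ = T since 5 is odd.

[[3, -1], [8, -3]]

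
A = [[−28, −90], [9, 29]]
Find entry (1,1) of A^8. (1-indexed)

tr A = 1 and det A = −2, so the characteristic polynomial is λ² − (1)λ + (−2) with roots 2 and −1.
Eigenvectors give P = [[3, −10], [−1, 3]] with P⁻¹ = [[−3, −10], [−1, −3]], and A = P·diag(2, −1)·P⁻¹.
Then A^8 = P·diag(256, 1)·P⁻¹ = [[768, −10], [−256, 3]] · [[−3, −10], [−1, −3]] = [[−2294, −7650], [765, 2551]].

−2294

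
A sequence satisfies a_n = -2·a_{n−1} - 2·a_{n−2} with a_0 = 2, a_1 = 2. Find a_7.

With companion matrix T = [[-2, -2], [1, 0]], [a_n, a_{n−1}]ᵀ = T·[a_{n−1}, a_{n−2}]ᵀ, so [a_7, a_6]ᵀ = T^6·[a_1, a_0]ᵀ.
T^6 = [[-8, -16], [8, 8]], giving [a_7, a_6]ᵀ = [[-48], [32]].

-48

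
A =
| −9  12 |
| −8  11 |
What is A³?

tr A = 2 and det A = −3, so the characteristic polynomial is λ² − (2)λ + (−3) with roots −1 and 3.
Eigenvectors give P = [[3, 1], [2, 1]] with P⁻¹ = [[1, −1], [−2, 3]], and A = P·diag(−1, 3)·P⁻¹.
Then A³ = P·diag(−1, 27)·P⁻¹ = [[−3, 27], [−2, 27]] · [[1, −1], [−2, 3]] = [[−57, 84], [−56, 83]].

[[−57, 84], [−56, 83]]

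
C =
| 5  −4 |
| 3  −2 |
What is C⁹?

[[2045, −2044], [1533, −1532]]

tr C = 3 and det C = 2, so the characteristic polynomial is λ² − (3)λ + (2) with roots 1 and 2.
Eigenvectors give P = [[1, 4], [1, 3]] with P⁻¹ = [[−3, 4], [1, −1]], and C = P·diag(1, 2)·P⁻¹.
Then C⁹ = P·diag(1, 512)·P⁻¹ = [[1, 2048], [1, 1536]] · [[−3, 4], [1, −1]] = [[2045, −2044], [1533, −1532]].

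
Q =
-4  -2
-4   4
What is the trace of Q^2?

48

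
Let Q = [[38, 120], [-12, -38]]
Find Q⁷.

tr Q = 0 and det Q = -4, so the characteristic polynomial is λ² − (0)λ + (-4) with roots 2 and -2.
Eigenvectors give P = [[10, 3], [-3, -1]] with P⁻¹ = [[1, 3], [-3, -10]], and Q = P·diag(2, -2)·P⁻¹.
Then Q⁷ = P·diag(128, -128)·P⁻¹ = [[1280, -384], [-384, 128]] · [[1, 3], [-3, -10]] = [[2432, 7680], [-768, -2432]].

[[2432, 7680], [-768, -2432]]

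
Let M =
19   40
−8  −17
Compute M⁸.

tr M = 2 and det M = −3, so the characteristic polynomial is λ² − (2)λ + (−3) with roots 3 and −1.
Eigenvectors give P = [[5, −2], [−2, 1]] with P⁻¹ = [[1, 2], [2, 5]], and M = P·diag(3, −1)·P⁻¹.
Then M⁸ = P·diag(6561, 1)·P⁻¹ = [[32805, −2], [−13122, 1]] · [[1, 2], [2, 5]] = [[32801, 65600], [−13120, −26239]].

[[32801, 65600], [−13120, −26239]]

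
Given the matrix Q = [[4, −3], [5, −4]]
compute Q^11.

[[4, −3], [5, −4]]

Q² = I (check: tr Q = 0 and det Q = −1), so Q^11 = Q since 11 is odd.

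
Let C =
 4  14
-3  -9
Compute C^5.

tr C = -5 and det C = 6, so the characteristic polynomial is λ² − (-5)λ + (6) with roots -2 and -3.
Eigenvectors give P = [[7, -2], [-3, 1]] with P⁻¹ = [[1, 2], [3, 7]], and C = P·diag(-2, -3)·P⁻¹.
Then C^5 = P·diag(-32, -243)·P⁻¹ = [[-224, 486], [96, -243]] · [[1, 2], [3, 7]] = [[1234, 2954], [-633, -1509]].

[[1234, 2954], [-633, -1509]]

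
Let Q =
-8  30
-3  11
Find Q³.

[[-62, 210], [-21, 71]]

tr Q = 3 and det Q = 2, so the characteristic polynomial is λ² − (3)λ + (2) with roots 1 and 2.
Eigenvectors give P = [[10, 3], [3, 1]] with P⁻¹ = [[1, -3], [-3, 10]], and Q = P·diag(1, 2)·P⁻¹.
Then Q³ = P·diag(1, 8)·P⁻¹ = [[10, 24], [3, 8]] · [[1, -3], [-3, 10]] = [[-62, 210], [-21, 71]].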